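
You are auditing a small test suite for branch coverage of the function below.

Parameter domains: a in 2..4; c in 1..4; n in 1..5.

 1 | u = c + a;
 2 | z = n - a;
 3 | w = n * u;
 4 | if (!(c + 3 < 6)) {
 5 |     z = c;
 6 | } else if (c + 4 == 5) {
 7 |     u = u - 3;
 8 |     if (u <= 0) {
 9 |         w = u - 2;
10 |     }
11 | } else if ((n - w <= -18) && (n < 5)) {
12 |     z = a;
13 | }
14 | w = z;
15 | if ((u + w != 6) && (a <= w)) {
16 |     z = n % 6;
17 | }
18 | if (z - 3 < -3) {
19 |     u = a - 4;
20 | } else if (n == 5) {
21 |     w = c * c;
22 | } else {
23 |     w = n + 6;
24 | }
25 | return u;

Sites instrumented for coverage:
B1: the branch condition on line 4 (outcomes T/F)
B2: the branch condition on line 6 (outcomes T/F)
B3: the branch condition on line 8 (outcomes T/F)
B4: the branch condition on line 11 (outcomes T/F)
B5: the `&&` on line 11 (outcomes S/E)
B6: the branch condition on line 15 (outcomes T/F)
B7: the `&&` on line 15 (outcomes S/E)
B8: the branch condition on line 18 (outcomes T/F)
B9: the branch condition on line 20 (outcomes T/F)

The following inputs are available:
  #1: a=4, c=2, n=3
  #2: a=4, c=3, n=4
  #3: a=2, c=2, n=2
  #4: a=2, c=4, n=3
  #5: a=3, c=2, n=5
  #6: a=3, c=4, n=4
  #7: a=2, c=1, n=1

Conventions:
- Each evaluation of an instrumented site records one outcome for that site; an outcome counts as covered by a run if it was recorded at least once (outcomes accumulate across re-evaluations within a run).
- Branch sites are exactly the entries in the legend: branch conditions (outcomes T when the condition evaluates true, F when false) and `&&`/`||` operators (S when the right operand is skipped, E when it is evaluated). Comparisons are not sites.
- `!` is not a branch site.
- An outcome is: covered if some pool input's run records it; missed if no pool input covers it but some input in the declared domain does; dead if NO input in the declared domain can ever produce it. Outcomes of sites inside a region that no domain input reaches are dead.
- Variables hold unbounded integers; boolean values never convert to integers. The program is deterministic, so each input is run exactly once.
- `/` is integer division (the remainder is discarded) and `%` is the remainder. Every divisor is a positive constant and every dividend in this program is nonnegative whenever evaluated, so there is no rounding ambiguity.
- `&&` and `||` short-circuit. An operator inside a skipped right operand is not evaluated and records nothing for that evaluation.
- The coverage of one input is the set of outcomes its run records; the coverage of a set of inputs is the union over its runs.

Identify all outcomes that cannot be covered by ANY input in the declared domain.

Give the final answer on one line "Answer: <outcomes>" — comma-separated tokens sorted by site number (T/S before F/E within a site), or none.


exhaustive pass over the 60-input domain:
  reachable outcomes have witnesses, e.g. B1=T (e.g. a=2, c=3, n=1), B1=F (e.g. a=2, c=1, n=1), B2=T (e.g. a=2, c=1, n=1), B2=F (e.g. a=2, c=2, n=1)
Answer: none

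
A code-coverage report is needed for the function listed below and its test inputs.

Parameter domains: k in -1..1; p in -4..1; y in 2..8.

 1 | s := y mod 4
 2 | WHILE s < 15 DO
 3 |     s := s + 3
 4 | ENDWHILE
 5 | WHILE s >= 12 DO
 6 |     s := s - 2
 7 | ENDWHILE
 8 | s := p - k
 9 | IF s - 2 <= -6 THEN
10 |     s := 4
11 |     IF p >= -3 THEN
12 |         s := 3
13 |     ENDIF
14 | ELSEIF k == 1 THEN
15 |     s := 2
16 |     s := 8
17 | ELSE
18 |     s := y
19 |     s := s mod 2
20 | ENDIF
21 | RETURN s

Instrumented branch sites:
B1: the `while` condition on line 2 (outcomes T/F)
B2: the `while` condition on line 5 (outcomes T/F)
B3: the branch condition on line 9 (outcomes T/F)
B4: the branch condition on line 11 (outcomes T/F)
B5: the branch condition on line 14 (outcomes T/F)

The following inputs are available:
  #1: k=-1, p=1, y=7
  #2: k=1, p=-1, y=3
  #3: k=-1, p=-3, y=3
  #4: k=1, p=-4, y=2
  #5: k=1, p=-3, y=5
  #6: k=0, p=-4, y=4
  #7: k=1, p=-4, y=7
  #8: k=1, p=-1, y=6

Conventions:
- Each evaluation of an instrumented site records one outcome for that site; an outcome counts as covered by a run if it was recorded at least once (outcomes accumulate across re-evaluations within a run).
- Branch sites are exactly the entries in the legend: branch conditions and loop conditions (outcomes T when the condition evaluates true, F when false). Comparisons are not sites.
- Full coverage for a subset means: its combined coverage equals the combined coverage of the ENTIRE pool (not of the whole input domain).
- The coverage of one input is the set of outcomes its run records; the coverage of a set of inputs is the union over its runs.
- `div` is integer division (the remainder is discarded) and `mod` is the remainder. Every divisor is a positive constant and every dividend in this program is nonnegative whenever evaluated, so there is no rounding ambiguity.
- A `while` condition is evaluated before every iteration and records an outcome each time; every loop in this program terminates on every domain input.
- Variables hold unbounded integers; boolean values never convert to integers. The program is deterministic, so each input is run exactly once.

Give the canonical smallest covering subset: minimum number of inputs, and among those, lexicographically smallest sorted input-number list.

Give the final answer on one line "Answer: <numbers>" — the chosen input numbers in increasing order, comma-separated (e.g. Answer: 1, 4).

input #1, k=-1, p=1, y=7: events B1->T, B1->T, B1->T, B1->T, B1->F, B2->T, B2->T, B2->F, B3->F, B5->F; outcomes B1=T, B1=F, B2=T, B2=F, B3=F, B5=F
input #2, k=1, p=-1, y=3: events B1->T, B1->T, B1->T, B1->T, B1->F, B2->T, B2->T, B2->F, B3->F, B5->T; outcomes B1=T, B1=F, B2=T, B2=F, B3=F, B5=T
input #3, k=-1, p=-3, y=3: events B1->T, B1->T, B1->T, B1->T, B1->F, B2->T, B2->T, B2->F, B3->F, B5->F; outcomes B1=T, B1=F, B2=T, B2=F, B3=F, B5=F
input #4, k=1, p=-4, y=2: events B1->T, B1->T, B1->T, B1->T, B1->T, B1->F, B2->T, B2->T, B2->T, B2->F, B3->T, B4->F; outcomes B1=T, B1=F, B2=T, B2=F, B3=T, B4=F
input #5, k=1, p=-3, y=5: events B1->T, B1->T, B1->T, B1->T, B1->T, B1->F, B2->T, B2->T, B2->T, B2->F, B3->T, B4->T; outcomes B1=T, B1=F, B2=T, B2=F, B3=T, B4=T
input #6, k=0, p=-4, y=4: events B1->T, B1->T, B1->T, B1->T, B1->T, B1->F, B2->T, B2->T, B2->F, B3->T, B4->F; outcomes B1=T, B1=F, B2=T, B2=F, B3=T, B4=F
input #7, k=1, p=-4, y=7: events B1->T, B1->T, B1->T, B1->T, B1->F, B2->T, B2->T, B2->F, B3->T, B4->F; outcomes B1=T, B1=F, B2=T, B2=F, B3=T, B4=F
input #8, k=1, p=-1, y=6: events B1->T, B1->T, B1->T, B1->T, B1->T, B1->F, B2->T, B2->T, B2->T, B2->F, B3->F, B5->T; outcomes B1=T, B1=F, B2=T, B2=F, B3=F, B5=T
together the pool reaches 10 outcomes: B1=T, B1=F, B2=T, B2=F, B3=T, B3=F, B4=T, B4=F, B5=T, B5=F
no size-1 subset reaches all 10 outcomes (best union: 6/10)
no size-2 subset reaches all 10 outcomes (best union: 8/10)
no size-3 subset reaches all 10 outcomes (best union: 9/10)
inputs {1, 2, 4, 5} (size 4) cover everything; no size-4 subset with a lexicographically smaller index list covers all 10

Answer: 1, 2, 4, 5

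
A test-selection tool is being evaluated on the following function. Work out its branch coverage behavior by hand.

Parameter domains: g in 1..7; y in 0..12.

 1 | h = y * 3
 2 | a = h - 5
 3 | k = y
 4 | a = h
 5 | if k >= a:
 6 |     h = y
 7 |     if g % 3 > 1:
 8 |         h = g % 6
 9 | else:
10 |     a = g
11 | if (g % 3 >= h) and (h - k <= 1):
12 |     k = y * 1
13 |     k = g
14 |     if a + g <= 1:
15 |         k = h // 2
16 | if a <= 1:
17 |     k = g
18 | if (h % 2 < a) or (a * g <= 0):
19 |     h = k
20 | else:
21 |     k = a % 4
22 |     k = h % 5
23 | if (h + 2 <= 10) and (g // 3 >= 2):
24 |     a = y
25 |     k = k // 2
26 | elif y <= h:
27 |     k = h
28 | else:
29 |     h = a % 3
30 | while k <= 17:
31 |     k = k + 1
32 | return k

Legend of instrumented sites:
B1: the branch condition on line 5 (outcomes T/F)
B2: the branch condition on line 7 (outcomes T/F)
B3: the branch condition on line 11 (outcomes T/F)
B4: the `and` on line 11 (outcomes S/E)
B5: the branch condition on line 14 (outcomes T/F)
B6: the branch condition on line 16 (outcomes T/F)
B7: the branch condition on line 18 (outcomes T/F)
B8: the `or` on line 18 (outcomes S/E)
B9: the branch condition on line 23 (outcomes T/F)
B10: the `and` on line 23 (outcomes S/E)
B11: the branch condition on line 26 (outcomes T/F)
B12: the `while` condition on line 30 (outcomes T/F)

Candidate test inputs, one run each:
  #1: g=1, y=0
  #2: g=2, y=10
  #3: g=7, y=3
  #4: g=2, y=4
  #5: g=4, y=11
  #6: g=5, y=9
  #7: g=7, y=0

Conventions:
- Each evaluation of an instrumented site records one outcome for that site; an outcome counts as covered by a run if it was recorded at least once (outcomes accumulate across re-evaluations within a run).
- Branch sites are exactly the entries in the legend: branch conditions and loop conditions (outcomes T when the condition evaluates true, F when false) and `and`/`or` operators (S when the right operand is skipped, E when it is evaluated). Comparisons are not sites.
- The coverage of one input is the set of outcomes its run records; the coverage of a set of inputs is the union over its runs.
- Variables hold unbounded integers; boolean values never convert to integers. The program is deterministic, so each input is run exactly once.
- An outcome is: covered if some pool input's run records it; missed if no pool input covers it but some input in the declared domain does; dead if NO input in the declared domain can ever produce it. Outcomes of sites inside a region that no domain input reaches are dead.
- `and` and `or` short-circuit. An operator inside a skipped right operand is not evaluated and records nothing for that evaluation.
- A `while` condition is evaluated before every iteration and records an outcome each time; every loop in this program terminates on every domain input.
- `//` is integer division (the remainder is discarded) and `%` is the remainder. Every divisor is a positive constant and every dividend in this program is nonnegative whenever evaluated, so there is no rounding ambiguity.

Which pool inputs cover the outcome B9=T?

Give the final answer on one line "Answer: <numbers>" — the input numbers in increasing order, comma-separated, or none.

input #1 (g=1, y=0): does not produce B9=T
input #2 (g=2, y=10): does not produce B9=T
input #3 (g=7, y=3): produces B9=T
input #4 (g=2, y=4): does not produce B9=T
input #5 (g=4, y=11): does not produce B9=T
input #6 (g=5, y=9): does not produce B9=T
input #7 (g=7, y=0): produces B9=T

Answer: 3, 7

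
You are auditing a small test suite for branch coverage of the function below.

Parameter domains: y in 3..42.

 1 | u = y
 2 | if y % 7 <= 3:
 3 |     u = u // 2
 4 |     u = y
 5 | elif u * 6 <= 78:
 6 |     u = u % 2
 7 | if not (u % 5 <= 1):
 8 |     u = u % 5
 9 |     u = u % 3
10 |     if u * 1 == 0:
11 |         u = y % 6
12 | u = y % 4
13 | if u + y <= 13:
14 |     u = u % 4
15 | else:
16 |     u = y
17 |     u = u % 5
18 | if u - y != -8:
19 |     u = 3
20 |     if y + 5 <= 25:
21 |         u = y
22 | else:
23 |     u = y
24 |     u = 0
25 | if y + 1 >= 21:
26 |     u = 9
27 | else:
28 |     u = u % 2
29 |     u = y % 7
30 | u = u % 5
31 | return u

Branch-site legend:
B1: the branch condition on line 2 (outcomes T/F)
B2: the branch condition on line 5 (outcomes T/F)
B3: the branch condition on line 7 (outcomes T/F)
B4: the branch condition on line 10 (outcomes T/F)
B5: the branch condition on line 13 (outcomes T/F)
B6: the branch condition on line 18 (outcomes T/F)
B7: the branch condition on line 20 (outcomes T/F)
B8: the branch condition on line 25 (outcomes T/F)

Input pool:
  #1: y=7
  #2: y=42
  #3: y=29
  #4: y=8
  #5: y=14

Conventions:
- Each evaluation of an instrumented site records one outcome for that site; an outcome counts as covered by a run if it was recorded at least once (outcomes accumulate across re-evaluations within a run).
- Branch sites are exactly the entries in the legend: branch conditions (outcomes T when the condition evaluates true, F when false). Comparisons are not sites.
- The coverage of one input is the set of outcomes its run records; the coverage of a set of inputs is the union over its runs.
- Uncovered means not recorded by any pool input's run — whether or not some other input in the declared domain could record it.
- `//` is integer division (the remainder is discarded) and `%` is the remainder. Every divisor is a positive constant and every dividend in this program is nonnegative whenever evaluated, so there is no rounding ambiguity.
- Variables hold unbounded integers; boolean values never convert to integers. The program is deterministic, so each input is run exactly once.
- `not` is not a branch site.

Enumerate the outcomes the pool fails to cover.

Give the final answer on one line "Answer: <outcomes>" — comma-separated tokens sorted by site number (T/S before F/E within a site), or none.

test 1 (y=7) fires B1->T, B3->T, B4->F, B5->T, B6->T, B7->T, B8->F; hits B1=T, B3=T, B4=F, B5=T, B6=T, B7=T, B8=F
test 2 (y=42) fires B1->T, B3->T, B4->F, B5->F, B6->T, B7->F, B8->T; hits B1=T, B3=T, B4=F, B5=F, B6=T, B7=F, B8=T
test 3 (y=29) fires B1->T, B3->T, B4->F, B5->F, B6->T, B7->F, B8->T; hits B1=T, B3=T, B4=F, B5=F, B6=T, B7=F, B8=T
test 4 (y=8) fires B1->T, B3->T, B4->T, B5->T, B6->F, B8->F; hits B1=T, B3=T, B4=T, B5=T, B6=F, B8=F
test 5 (y=14) fires B1->T, B3->T, B4->F, B5->F, B6->T, B7->T, B8->F; hits B1=T, B3=T, B4=F, B5=F, B6=T, B7=T, B8=F
union over the pool: B1=T, B3=T, B4=T, B4=F, B5=T, B5=F, B6=T, B6=F, B7=T, B7=F, B8=T, B8=F
uncovered (4 of 16): B1=F, B2=T, B2=F, B3=F

Answer: B1=F, B2=T, B2=F, B3=F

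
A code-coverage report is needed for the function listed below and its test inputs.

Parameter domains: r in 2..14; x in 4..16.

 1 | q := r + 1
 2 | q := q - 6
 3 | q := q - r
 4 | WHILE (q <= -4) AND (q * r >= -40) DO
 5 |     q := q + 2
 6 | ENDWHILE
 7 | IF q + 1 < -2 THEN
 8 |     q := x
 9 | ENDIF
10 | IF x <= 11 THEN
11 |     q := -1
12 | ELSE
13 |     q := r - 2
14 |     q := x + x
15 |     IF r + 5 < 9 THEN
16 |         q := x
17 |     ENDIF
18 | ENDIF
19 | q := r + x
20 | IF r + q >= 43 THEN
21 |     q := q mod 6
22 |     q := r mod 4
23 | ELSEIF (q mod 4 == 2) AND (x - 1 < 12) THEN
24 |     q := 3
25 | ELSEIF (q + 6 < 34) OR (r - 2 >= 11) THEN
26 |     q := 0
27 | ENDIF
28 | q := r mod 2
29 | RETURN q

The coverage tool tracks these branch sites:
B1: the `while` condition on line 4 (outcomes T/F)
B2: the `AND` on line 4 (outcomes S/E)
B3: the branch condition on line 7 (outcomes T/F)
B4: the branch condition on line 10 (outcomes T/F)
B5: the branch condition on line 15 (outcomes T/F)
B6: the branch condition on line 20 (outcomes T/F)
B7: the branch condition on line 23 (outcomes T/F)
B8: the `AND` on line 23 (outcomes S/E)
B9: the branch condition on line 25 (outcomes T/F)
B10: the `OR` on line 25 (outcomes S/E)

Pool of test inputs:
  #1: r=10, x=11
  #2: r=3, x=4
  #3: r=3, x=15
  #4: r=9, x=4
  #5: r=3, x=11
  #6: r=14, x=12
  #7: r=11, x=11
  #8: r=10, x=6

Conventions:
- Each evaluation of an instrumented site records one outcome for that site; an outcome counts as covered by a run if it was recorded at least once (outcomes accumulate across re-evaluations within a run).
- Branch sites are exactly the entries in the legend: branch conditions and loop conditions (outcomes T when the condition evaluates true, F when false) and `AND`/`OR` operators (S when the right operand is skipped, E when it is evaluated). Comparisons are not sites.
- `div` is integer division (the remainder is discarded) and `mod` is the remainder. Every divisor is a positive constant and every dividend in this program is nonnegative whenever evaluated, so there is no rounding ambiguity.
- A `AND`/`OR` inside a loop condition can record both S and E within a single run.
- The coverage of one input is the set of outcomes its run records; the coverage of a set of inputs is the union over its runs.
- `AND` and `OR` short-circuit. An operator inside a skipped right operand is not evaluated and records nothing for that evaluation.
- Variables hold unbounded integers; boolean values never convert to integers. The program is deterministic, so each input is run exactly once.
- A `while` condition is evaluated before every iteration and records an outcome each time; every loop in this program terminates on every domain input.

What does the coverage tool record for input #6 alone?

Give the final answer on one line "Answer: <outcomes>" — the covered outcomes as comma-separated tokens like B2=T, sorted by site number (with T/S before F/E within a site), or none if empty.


Event log for input #6 (r=14, x=12):
  B2->E, B1->F, B3->T, B4->F, B5->F, B6->F, B8->E, B7->T
collecting distinct outcomes: B1=F, B2=E, B3=T, B4=F, B5=F, B6=F, B7=T, B8=E
Answer: B1=F, B2=E, B3=T, B4=F, B5=F, B6=F, B7=T, B8=E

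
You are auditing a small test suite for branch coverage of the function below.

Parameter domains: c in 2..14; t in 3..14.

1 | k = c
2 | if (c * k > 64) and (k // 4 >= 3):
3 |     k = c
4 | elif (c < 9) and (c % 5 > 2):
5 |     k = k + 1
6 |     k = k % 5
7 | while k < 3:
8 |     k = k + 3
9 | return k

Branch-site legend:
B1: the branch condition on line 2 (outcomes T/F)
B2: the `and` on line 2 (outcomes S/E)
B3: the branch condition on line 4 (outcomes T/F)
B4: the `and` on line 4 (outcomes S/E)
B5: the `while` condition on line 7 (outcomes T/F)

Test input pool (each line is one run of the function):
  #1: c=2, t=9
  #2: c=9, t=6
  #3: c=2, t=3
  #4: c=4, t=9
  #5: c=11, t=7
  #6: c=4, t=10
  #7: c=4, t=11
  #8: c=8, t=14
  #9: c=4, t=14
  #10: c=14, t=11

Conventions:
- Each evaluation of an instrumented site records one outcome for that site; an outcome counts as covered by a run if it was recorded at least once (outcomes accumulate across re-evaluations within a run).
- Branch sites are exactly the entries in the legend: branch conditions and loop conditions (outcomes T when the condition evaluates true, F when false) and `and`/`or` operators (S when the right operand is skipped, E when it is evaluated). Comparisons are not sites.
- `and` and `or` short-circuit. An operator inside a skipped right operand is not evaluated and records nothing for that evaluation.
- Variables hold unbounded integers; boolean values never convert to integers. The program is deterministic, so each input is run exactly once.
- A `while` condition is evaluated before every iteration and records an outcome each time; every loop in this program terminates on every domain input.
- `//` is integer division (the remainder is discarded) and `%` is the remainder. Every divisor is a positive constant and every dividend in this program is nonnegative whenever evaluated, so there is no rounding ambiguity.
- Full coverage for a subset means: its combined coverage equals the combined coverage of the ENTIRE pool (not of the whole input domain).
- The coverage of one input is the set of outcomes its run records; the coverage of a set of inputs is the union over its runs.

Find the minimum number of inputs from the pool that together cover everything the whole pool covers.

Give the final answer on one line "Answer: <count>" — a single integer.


#1 (c=2, t=9) -> B2->S, B1->F, B4->E, B3->F, B5->T, B5->F; covered: B1=F, B2=S, B3=F, B4=E, B5=T, B5=F
#2 (c=9, t=6) -> B2->E, B1->F, B4->S, B3->F, B5->F; covered: B1=F, B2=E, B3=F, B4=S, B5=F
#3 (c=2, t=3) -> B2->S, B1->F, B4->E, B3->F, B5->T, B5->F; covered: B1=F, B2=S, B3=F, B4=E, B5=T, B5=F
#4 (c=4, t=9) -> B2->S, B1->F, B4->E, B3->T, B5->T, B5->F; covered: B1=F, B2=S, B3=T, B4=E, B5=T, B5=F
#5 (c=11, t=7) -> B2->E, B1->F, B4->S, B3->F, B5->F; covered: B1=F, B2=E, B3=F, B4=S, B5=F
#6 (c=4, t=10) -> B2->S, B1->F, B4->E, B3->T, B5->T, B5->F; covered: B1=F, B2=S, B3=T, B4=E, B5=T, B5=F
#7 (c=4, t=11) -> B2->S, B1->F, B4->E, B3->T, B5->T, B5->F; covered: B1=F, B2=S, B3=T, B4=E, B5=T, B5=F
#8 (c=8, t=14) -> B2->S, B1->F, B4->E, B3->T, B5->F; covered: B1=F, B2=S, B3=T, B4=E, B5=F
#9 (c=4, t=14) -> B2->S, B1->F, B4->E, B3->T, B5->T, B5->F; covered: B1=F, B2=S, B3=T, B4=E, B5=T, B5=F
#10 (c=14, t=11) -> B2->E, B1->T, B5->F; covered: B1=T, B2=E, B5=F
together the pool reaches 10 outcomes: B1=T, B1=F, B2=S, B2=E, B3=T, B3=F, B4=S, B4=E, B5=T, B5=F
checked all size-1 subsets: none covers 10 outcomes (max 6/10)
checked all size-2 subsets: none covers 10 outcomes (max 9/10)
size 3: inputs {2, 4, 10} cover all 10 outcomes, and no lexicographically smaller subset of this size does
Answer: 3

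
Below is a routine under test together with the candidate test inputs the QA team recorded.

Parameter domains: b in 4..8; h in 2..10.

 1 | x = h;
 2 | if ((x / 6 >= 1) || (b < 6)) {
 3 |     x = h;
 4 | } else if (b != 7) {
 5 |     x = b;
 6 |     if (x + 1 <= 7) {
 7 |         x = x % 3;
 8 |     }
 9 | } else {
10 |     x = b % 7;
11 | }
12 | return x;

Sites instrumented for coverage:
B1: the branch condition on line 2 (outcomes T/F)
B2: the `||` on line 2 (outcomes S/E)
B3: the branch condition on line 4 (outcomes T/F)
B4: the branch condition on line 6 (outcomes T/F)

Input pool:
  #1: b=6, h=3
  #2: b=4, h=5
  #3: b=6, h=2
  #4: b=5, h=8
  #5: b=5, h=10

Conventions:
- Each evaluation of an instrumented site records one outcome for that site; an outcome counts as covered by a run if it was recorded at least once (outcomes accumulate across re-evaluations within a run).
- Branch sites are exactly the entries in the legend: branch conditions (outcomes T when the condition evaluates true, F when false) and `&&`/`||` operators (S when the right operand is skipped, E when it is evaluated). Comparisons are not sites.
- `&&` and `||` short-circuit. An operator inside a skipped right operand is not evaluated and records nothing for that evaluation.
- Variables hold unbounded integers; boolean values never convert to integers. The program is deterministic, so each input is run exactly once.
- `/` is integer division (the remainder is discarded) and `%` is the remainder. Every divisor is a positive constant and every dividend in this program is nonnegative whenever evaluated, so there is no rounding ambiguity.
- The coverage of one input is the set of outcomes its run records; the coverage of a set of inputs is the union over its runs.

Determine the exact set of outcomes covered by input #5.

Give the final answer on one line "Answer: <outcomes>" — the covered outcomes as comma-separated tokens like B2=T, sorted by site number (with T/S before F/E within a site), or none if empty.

Event log for input #5 (b=5, h=10):
  B2->S, B1->T
deduplicating events, the covered set is: B1=T, B2=S

Answer: B1=T, B2=S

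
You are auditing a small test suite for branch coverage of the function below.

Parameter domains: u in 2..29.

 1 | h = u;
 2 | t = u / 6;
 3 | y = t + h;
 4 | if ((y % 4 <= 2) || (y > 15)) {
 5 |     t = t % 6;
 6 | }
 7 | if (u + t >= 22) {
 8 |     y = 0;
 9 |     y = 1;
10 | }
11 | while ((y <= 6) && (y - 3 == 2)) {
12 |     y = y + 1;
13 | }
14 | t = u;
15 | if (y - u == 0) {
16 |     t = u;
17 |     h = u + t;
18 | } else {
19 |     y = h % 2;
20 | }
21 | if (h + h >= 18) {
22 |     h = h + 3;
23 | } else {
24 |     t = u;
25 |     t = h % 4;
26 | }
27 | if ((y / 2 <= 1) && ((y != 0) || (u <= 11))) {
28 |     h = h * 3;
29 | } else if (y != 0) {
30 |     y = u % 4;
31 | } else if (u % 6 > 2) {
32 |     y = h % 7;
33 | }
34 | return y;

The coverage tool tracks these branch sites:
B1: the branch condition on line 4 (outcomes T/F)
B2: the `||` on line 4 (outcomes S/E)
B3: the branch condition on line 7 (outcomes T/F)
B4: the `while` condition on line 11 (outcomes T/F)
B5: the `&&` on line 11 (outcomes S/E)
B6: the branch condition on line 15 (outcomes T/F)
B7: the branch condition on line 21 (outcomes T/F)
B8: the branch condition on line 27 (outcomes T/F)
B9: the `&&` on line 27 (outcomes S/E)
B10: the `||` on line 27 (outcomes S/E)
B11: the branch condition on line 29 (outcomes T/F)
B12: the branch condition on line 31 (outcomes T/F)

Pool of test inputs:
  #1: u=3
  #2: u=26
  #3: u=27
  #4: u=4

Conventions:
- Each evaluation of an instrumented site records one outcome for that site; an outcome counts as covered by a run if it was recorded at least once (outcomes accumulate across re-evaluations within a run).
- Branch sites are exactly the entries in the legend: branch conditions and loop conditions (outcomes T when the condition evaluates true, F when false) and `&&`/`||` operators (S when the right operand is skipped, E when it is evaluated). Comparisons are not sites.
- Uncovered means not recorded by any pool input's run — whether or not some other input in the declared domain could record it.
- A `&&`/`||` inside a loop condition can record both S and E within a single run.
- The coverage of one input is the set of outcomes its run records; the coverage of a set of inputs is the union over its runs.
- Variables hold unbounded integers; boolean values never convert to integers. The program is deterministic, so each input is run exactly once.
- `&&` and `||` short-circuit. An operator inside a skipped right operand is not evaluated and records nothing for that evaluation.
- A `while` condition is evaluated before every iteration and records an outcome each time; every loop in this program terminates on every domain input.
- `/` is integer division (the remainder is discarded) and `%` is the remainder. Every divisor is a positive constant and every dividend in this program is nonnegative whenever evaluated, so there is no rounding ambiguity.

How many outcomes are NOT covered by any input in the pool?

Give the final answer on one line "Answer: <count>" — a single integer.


test 1 (u=3) fires B2->E, B1->F, B3->F, B5->E, B4->F, B6->T, B7->F, B9->E, B10->S, B8->T; hits B1=F, B2=E, B3=F, B4=F, B5=E, B6=T, B7=F, B8=T, B9=E, B10=S
test 2 (u=26) fires B2->S, B1->T, B3->T, B5->E, B4->F, B6->F, B7->T, B9->E, B10->E, B8->F, B11->F, B12->F; hits B1=T, B2=S, B3=T, B4=F, B5=E, B6=F, B7=T, B8=F, B9=E, B10=E, B11=F, B12=F
test 3 (u=27) fires B2->E, B1->T, B3->T, B5->E, B4->F, B6->F, B7->T, B9->E, B10->S, B8->T; hits B1=T, B2=E, B3=T, B4=F, B5=E, B6=F, B7=T, B8=T, B9=E, B10=S
test 4 (u=4) fires B2->S, B1->T, B3->F, B5->E, B4->F, B6->T, B7->F, B9->S, B8->F, B11->T; hits B1=T, B2=S, B3=F, B4=F, B5=E, B6=T, B7=F, B8=F, B9=S, B11=T
union over the pool: B1=T, B1=F, B2=S, B2=E, B3=T, B3=F, B4=F, B5=E, B6=T, B6=F, B7=T, B7=F, B8=T, B8=F, B9=S, B9=E, B10=S, B10=E, B11=T, B11=F, B12=F
uncovered (3 of 24): B4=T, B5=S, B12=T
Answer: 3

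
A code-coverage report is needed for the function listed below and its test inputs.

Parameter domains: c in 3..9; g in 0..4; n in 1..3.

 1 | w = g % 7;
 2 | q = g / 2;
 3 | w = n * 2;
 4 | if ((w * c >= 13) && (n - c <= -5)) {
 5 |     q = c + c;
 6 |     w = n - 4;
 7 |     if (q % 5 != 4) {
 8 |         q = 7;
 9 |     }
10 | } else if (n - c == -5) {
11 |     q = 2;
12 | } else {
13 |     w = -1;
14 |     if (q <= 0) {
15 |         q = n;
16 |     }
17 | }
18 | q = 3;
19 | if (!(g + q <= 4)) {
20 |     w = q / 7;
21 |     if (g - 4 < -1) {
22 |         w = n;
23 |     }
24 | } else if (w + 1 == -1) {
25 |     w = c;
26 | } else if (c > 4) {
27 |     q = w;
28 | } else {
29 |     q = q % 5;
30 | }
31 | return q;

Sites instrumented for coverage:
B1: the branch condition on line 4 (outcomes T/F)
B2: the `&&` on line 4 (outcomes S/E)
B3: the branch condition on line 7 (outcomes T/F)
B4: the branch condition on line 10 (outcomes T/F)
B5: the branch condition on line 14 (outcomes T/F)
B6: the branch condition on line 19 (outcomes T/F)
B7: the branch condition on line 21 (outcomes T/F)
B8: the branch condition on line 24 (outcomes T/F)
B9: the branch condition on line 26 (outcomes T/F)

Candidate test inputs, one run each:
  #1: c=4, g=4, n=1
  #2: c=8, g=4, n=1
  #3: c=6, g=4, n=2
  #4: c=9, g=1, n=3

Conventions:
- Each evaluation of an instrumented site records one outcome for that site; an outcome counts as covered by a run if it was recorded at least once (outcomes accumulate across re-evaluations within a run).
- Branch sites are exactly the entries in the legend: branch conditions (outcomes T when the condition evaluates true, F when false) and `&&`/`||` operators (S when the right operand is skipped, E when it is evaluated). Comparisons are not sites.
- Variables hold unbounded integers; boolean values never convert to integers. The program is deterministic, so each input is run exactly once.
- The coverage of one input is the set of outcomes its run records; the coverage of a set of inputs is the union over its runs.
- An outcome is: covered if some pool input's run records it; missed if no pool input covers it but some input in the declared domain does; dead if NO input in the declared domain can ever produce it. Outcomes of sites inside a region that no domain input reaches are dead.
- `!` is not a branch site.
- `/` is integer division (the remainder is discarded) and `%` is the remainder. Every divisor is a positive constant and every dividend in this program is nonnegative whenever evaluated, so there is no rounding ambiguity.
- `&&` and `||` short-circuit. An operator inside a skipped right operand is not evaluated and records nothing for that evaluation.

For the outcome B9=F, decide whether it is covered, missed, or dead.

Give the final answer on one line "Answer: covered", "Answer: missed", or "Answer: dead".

no pool input records B9=F
but domain input (c=3, g=0, n=1) does record it -> reachable, so missed

Answer: missed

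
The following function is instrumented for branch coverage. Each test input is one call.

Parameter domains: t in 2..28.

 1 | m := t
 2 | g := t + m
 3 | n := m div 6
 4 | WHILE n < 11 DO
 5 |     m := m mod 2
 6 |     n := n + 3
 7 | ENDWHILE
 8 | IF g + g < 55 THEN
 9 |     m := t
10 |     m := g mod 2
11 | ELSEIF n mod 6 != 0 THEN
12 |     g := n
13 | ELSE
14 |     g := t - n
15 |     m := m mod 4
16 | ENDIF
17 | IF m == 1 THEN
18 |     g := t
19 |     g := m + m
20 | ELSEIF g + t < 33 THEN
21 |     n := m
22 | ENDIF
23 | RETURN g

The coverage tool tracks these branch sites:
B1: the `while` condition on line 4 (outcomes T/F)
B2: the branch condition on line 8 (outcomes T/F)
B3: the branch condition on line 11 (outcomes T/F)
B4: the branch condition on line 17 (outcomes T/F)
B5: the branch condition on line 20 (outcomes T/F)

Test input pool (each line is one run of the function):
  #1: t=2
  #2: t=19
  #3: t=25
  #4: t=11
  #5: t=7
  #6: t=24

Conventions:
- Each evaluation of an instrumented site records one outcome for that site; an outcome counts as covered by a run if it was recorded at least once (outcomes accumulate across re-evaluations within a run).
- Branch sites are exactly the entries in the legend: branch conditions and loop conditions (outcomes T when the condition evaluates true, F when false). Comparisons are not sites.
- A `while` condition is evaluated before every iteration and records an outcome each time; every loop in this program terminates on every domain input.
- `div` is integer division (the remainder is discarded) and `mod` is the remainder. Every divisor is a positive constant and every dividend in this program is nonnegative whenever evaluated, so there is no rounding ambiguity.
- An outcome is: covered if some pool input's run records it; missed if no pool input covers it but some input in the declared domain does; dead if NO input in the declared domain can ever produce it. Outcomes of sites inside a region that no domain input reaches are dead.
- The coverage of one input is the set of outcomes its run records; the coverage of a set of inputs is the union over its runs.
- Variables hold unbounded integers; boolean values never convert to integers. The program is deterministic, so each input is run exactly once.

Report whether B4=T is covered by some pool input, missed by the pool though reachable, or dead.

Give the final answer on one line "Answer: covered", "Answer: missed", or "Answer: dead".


B4=T is recorded by pool input(s) 2, 3 -> covered
Answer: covered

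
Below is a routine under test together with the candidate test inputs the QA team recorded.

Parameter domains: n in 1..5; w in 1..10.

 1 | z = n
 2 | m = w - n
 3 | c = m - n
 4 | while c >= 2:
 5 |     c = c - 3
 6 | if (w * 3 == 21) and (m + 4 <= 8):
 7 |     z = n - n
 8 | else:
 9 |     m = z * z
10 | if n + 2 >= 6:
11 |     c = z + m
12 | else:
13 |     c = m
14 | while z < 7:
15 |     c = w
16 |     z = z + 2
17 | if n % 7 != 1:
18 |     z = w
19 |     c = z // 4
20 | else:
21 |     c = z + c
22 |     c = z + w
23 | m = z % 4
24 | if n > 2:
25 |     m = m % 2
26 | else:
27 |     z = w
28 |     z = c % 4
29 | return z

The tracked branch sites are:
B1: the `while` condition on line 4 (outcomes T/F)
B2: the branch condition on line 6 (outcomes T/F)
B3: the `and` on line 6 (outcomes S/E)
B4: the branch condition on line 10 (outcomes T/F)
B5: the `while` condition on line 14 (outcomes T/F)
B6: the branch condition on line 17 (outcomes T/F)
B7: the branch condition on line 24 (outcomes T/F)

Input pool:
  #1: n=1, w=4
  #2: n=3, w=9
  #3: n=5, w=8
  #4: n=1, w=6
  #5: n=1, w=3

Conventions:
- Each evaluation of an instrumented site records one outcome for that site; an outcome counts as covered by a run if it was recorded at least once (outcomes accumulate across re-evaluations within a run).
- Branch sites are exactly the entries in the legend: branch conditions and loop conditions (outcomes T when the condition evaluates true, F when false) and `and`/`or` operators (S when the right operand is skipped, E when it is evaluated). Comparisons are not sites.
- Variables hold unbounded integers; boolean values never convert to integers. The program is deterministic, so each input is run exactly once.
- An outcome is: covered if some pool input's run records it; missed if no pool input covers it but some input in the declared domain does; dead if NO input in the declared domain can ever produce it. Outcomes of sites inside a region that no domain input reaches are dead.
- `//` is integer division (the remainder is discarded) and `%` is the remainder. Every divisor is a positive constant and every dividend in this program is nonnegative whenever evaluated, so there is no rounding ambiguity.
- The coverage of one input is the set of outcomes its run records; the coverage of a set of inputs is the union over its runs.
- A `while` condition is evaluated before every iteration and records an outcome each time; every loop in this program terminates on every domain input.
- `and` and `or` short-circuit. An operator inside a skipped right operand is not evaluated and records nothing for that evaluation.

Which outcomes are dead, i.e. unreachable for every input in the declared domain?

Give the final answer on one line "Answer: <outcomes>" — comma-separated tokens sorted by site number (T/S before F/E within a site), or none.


running all 50 domain inputs and tallying outcomes:
  reachable outcomes have witnesses, e.g. B1=T (e.g. n=1, w=4), B1=F (e.g. n=1, w=1), B2=T (e.g. n=3, w=7), B2=F (e.g. n=1, w=1)
Answer: none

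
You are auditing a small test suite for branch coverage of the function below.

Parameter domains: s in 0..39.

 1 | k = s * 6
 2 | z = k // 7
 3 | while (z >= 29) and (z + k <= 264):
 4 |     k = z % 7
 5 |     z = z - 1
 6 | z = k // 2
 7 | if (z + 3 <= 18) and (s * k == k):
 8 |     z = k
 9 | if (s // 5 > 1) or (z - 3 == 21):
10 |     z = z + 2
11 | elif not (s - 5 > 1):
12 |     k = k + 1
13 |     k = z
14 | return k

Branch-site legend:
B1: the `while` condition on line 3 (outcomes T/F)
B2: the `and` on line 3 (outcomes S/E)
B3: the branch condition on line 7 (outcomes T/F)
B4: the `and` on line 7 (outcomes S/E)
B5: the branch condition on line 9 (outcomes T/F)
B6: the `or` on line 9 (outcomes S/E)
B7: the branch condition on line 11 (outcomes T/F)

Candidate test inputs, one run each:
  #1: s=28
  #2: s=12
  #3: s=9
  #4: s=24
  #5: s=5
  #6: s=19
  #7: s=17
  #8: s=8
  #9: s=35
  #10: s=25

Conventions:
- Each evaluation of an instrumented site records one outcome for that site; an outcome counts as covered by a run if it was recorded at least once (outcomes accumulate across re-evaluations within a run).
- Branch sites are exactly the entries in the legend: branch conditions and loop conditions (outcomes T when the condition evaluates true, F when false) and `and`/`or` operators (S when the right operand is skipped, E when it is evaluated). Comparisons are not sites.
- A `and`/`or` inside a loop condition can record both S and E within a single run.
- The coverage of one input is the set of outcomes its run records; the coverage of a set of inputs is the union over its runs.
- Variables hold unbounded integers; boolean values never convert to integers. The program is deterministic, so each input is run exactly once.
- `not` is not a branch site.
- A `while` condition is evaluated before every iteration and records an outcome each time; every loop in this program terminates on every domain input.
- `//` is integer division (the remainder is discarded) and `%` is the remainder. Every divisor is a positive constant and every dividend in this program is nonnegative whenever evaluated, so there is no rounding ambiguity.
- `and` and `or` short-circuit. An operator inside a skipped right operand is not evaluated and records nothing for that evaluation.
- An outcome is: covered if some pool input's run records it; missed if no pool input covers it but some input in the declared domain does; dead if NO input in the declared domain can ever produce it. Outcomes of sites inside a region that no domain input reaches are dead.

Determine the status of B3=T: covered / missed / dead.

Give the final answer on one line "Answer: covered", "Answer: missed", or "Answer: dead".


no pool input records B3=T
but domain input (s=0) does record it -> reachable, so missed
Answer: missed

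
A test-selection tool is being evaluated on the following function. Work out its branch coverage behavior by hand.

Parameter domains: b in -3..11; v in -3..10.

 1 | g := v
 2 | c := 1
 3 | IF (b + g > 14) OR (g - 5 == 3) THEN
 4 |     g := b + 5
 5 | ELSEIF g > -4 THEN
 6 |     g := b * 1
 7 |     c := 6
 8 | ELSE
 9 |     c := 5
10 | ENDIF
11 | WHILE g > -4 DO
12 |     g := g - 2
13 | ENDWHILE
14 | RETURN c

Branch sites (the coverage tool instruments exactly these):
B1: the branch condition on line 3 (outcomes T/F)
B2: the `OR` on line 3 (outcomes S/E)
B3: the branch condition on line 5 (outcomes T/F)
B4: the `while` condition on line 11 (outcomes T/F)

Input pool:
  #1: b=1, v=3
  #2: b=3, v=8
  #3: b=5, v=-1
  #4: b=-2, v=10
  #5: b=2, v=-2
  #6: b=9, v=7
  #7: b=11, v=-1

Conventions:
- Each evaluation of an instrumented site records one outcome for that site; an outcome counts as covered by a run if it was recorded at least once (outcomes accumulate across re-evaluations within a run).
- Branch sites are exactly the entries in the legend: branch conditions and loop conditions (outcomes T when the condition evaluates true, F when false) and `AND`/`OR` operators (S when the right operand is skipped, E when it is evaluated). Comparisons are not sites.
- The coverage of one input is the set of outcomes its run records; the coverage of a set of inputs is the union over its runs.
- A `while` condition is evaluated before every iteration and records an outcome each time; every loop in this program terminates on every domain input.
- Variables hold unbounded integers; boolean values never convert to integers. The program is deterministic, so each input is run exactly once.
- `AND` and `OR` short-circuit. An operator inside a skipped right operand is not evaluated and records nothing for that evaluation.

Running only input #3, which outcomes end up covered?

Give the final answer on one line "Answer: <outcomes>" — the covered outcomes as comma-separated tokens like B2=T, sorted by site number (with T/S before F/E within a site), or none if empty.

Simulating input #3 (b=5, v=-1) step by step:
  B2->E, B1->F, B3->T, B4->T, B4->T, B4->T, B4->T, B4->T, B4->F
as a set, this run covers: B1=F, B2=E, B3=T, B4=T, B4=F

Answer: B1=F, B2=E, B3=T, B4=T, B4=F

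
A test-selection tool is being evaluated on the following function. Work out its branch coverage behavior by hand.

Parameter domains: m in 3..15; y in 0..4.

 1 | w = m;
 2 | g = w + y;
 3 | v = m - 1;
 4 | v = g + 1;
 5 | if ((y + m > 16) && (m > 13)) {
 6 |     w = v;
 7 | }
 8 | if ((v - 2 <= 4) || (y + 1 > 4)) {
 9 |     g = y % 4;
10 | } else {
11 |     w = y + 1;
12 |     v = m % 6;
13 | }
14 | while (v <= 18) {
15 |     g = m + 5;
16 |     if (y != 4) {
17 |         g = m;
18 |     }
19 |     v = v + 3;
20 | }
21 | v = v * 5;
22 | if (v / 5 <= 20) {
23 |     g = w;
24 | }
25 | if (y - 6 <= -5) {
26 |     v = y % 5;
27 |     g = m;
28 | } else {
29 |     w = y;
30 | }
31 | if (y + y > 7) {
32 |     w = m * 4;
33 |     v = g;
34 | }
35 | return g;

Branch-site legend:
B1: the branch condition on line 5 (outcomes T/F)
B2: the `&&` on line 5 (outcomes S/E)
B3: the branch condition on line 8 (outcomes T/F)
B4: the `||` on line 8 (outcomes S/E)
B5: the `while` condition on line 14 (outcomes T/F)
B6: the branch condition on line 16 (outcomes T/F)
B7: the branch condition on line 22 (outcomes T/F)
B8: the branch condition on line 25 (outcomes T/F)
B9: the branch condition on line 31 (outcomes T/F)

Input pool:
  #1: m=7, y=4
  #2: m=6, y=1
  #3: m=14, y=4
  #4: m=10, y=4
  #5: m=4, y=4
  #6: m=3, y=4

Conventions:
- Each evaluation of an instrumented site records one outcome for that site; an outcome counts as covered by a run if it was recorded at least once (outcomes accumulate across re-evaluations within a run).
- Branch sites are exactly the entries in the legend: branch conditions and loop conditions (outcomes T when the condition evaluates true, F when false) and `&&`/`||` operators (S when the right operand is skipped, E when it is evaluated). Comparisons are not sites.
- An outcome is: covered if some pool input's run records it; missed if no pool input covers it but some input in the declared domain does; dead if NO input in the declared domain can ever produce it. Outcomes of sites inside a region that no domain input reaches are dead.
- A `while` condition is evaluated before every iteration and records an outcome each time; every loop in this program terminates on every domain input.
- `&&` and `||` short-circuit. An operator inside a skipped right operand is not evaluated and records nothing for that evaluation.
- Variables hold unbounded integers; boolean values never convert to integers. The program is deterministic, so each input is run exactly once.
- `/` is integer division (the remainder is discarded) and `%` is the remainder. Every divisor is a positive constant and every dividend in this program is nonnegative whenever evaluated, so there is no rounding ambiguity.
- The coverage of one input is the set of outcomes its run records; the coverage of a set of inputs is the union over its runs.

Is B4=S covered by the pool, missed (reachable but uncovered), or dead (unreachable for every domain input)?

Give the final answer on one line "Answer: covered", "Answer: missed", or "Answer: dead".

no pool input records B4=S
but domain input (m=3, y=0) does record it -> reachable, so missed

Answer: missed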